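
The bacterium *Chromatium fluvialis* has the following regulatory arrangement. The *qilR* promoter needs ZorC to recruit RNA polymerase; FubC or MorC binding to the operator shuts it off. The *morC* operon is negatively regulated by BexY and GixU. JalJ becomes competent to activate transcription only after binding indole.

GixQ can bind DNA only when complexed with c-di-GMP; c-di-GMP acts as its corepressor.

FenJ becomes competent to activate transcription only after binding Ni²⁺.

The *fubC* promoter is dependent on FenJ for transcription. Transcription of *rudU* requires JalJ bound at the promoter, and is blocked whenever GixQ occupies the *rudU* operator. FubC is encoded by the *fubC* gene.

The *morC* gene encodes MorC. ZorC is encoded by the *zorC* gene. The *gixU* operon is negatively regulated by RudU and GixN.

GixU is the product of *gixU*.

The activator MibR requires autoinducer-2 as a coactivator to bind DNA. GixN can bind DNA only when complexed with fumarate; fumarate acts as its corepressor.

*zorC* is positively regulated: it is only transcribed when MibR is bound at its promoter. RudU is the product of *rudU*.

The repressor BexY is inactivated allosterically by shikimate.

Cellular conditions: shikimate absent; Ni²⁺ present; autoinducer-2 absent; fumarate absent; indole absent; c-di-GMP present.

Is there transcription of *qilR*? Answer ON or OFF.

OFF

Ni²⁺ is present, so FenJ is active.
No repressor is bound and FenJ is active, so *fubC* is transcribed.
So FubC is produced and active.
Shikimate is absent, so BexY is active.
c-di-GMP is present, so GixQ is active.
Indole is absent, so JalJ is inactive.
With repressor GixQ bound, *rudU* is not transcribed.
So RudU is not produced.
Fumarate is absent, so GixN is inactive.
With no repressor bound, *gixU* is transcribed.
So GixU is produced and active.
With repressor BexY bound, *morC* is not transcribed.
So MorC is not produced.
Autoinducer-2 is absent, so MibR is inactive.
Required activator MibR is absent, so *zorC* is not transcribed.
So ZorC is not produced.
With repressor FubC bound, *qilR* is not transcribed.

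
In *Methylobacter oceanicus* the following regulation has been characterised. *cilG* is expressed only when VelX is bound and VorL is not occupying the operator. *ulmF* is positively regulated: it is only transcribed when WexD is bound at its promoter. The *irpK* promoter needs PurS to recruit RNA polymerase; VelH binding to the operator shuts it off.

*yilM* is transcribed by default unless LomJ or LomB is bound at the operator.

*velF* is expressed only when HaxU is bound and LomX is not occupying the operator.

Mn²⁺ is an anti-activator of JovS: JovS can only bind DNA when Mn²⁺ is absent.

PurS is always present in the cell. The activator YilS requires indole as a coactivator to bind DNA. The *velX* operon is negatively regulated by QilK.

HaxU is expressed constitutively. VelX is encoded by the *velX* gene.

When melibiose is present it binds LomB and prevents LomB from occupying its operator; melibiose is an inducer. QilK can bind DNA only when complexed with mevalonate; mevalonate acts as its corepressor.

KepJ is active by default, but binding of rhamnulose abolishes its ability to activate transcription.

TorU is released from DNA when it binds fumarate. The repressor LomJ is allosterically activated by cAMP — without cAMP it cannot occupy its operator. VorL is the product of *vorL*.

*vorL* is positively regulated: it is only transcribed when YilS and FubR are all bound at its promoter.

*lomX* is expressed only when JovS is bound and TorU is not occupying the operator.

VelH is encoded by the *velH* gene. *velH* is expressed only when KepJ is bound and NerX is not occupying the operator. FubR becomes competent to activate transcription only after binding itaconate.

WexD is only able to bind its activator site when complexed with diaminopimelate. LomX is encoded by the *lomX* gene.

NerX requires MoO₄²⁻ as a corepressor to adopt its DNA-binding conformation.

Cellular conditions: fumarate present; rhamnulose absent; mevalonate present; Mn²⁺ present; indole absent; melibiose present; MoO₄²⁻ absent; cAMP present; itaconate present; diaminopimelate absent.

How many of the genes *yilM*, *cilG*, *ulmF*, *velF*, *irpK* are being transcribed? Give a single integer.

cAMP is present, so LomJ is active.
Melibiose is present, so LomB is inactive.
With repressor LomJ bound, *yilM* is not transcribed.
→ *yilM* is OFF.
Indole is absent, so YilS is inactive.
Itaconate is present, so FubR is active.
Required activator YilS is absent, so *vorL* is not transcribed.
So VorL is not produced.
Mevalonate is present, so QilK is active.
With repressor QilK bound, *velX* is not transcribed.
So VelX is not produced.
Required activator VelX is absent, so *cilG* is not transcribed.
→ *cilG* is OFF.
Diaminopimelate is absent, so WexD is inactive.
Required activator WexD is absent, so *ulmF* is not transcribed.
→ *ulmF* is OFF.
Mn²⁺ is present, so JovS is inactive.
Fumarate is present, so TorU is inactive.
Required activator JovS is absent, so *lomX* is not transcribed.
So LomX is not produced.
HaxU is produced constitutively and is active.
No repressor is bound and HaxU is active, so *velF* is transcribed.
→ *velF* is ON.
MoO₄²⁻ is absent, so NerX is inactive.
Rhamnulose is absent, so KepJ is active.
No repressor is bound and KepJ is active, so *velH* is transcribed.
So VelH is produced and active.
PurS is produced constitutively and is active.
With repressor VelH bound, *irpK* is not transcribed.
→ *irpK* is OFF.
1 of the 5 genes is transcribed.

1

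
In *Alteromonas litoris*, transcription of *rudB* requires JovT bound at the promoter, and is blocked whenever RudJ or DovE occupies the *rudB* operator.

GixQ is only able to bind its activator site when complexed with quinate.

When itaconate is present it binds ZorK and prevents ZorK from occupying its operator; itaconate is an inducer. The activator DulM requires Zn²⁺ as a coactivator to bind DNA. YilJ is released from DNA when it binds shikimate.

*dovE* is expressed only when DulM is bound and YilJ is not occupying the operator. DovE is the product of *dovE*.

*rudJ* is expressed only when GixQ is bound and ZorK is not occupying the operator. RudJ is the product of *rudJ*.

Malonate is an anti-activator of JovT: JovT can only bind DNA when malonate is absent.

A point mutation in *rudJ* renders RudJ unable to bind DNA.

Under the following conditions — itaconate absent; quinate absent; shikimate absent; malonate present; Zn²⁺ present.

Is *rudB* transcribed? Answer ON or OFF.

Malonate is present, so JovT is inactive.
RudJ is non-functional in this strain, so it has no effect.
Shikimate is absent, so YilJ is active.
Zn²⁺ is present, so DulM is active.
With repressor YilJ bound, *dovE* is not transcribed.
So DovE is not produced.
Required activator JovT is absent, so *rudB* is not transcribed.

OFF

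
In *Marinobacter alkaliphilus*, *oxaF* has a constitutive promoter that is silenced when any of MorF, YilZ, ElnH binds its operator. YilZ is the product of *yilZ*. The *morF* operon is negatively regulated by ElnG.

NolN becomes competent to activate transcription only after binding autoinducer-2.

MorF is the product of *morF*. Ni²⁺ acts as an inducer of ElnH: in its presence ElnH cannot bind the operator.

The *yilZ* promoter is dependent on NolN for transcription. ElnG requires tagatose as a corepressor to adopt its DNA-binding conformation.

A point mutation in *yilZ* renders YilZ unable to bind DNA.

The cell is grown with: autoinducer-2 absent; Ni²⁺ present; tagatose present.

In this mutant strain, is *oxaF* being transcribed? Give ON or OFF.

Tagatose is present, so ElnG is active.
With repressor ElnG bound, *morF* is not transcribed.
So MorF is not produced.
YilZ is non-functional in this strain, so it has no effect.
Ni²⁺ is present, so ElnH is inactive.
With no repressor bound, *oxaF* is transcribed.

ON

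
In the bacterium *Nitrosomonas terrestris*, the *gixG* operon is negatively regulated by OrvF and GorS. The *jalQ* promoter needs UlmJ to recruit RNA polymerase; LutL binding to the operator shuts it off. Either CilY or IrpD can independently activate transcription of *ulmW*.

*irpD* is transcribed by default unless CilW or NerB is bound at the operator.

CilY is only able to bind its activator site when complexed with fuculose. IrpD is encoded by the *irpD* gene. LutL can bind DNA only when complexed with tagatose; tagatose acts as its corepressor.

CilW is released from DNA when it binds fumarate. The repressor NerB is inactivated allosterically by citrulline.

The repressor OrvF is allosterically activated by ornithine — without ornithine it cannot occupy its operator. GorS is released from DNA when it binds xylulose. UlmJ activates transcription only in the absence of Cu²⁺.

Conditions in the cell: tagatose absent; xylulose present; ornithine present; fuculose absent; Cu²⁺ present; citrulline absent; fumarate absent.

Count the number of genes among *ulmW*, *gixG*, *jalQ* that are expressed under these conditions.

Fuculose is absent, so CilY is inactive.
Fumarate is absent, so CilW is active.
Citrulline is absent, so NerB is active.
With repressor CilW bound, *irpD* is not transcribed.
So IrpD is not produced.
No activator is available at the *ulmW* promoter, so *ulmW* is not transcribed.
→ *ulmW* is OFF.
Ornithine is present, so OrvF is active.
Xylulose is present, so GorS is inactive.
With repressor OrvF bound, *gixG* is not transcribed.
→ *gixG* is OFF.
Cu²⁺ is present, so UlmJ is inactive.
Tagatose is absent, so LutL is inactive.
Required activator UlmJ is absent, so *jalQ* is not transcribed.
→ *jalQ* is OFF.
0 of the 3 genes are transcribed.

0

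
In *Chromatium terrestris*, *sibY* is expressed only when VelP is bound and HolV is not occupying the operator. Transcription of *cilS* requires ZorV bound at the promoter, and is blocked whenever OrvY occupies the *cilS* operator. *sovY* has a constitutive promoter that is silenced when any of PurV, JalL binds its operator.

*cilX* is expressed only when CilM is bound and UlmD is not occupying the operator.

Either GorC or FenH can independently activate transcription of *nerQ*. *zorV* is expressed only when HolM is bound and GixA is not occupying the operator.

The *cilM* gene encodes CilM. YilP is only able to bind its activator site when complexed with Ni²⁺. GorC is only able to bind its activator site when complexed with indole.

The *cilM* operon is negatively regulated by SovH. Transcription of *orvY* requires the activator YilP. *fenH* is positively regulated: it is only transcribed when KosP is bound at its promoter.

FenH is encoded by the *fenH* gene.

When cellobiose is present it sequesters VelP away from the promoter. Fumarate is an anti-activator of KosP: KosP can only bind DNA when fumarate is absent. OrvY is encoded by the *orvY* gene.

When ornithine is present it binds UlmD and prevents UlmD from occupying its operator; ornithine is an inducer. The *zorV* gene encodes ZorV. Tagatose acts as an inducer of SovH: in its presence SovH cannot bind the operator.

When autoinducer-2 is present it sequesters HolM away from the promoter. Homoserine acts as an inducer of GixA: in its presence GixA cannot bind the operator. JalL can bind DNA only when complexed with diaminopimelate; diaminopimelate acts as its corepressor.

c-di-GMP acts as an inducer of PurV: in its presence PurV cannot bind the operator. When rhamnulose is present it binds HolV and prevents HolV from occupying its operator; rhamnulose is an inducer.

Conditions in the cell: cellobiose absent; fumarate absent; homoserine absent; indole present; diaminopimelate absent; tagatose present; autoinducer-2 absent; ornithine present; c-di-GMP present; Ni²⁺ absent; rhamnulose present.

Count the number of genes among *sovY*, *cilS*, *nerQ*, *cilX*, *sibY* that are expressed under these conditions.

4

c-di-GMP is present, so PurV is inactive.
Diaminopimelate is absent, so JalL is inactive.
With no repressor bound, *sovY* is transcribed.
→ *sovY* is ON.
Autoinducer-2 is absent, so HolM is active.
Homoserine is absent, so GixA is active.
With repressor GixA bound, *zorV* is not transcribed.
So ZorV is not produced.
Ni²⁺ is absent, so YilP is inactive.
Required activator YilP is absent, so *orvY* is not transcribed.
So OrvY is not produced.
Required activator ZorV is absent, so *cilS* is not transcribed.
→ *cilS* is OFF.
Indole is present, so GorC is active.
Fumarate is absent, so KosP is active.
No repressor is bound and KosP is active, so *fenH* is transcribed.
So FenH is produced and active.
Activator GorC is present, so *nerQ* is transcribed.
→ *nerQ* is ON.
Ornithine is present, so UlmD is inactive.
Tagatose is present, so SovH is inactive.
With no repressor bound, *cilM* is transcribed.
So CilM is produced and active.
No repressor is bound and CilM is active, so *cilX* is transcribed.
→ *cilX* is ON.
Rhamnulose is present, so HolV is inactive.
Cellobiose is absent, so VelP is active.
No repressor is bound and VelP is active, so *sibY* is transcribed.
→ *sibY* is ON.
4 of the 5 genes are transcribed.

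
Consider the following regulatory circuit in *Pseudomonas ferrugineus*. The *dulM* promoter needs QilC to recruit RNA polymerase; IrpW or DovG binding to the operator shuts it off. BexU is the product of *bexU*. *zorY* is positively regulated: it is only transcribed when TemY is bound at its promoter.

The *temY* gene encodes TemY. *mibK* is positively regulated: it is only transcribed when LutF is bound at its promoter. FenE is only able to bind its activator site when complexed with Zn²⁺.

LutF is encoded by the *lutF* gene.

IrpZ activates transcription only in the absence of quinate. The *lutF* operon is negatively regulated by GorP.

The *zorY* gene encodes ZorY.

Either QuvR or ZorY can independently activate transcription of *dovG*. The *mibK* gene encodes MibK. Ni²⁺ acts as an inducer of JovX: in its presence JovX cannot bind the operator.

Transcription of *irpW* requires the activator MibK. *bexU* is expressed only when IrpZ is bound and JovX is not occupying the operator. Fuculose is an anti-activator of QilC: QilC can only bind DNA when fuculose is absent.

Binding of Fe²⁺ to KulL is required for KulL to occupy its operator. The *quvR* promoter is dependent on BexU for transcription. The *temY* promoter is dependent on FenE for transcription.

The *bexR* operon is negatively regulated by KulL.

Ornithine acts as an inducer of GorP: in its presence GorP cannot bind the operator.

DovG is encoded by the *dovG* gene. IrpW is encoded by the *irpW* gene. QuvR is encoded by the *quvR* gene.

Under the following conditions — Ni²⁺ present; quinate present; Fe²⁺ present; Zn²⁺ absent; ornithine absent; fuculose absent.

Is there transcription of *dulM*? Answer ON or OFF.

ON

Ornithine is absent, so GorP is active.
With repressor GorP bound, *lutF* is not transcribed.
So LutF is not produced.
Required activator LutF is absent, so *mibK* is not transcribed.
So MibK is not produced.
Required activator MibK is absent, so *irpW* is not transcribed.
So IrpW is not produced.
Fuculose is absent, so QilC is active.
Quinate is present, so IrpZ is inactive.
Ni²⁺ is present, so JovX is inactive.
Required activator IrpZ is absent, so *bexU* is not transcribed.
So BexU is not produced.
Required activator BexU is absent, so *quvR* is not transcribed.
So QuvR is not produced.
Zn²⁺ is absent, so FenE is inactive.
Required activator FenE is absent, so *temY* is not transcribed.
So TemY is not produced.
Required activator TemY is absent, so *zorY* is not transcribed.
So ZorY is not produced.
No activator is available at the *dovG* promoter, so *dovG* is not transcribed.
So DovG is not produced.
No repressor is bound and QilC is active, so *dulM* is transcribed.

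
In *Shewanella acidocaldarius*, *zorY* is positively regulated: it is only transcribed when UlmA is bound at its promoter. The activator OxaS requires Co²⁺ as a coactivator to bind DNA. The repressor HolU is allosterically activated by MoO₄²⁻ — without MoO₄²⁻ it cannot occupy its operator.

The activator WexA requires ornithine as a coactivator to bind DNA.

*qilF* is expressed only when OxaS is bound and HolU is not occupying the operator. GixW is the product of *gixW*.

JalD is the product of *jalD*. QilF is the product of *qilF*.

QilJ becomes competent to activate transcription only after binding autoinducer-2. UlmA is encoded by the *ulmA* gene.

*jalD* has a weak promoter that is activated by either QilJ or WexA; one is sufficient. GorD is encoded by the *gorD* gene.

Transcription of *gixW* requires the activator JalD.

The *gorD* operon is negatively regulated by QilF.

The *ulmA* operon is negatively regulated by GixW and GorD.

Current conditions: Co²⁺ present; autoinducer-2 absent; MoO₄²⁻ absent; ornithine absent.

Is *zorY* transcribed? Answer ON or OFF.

ON

Autoinducer-2 is absent, so QilJ is inactive.
Ornithine is absent, so WexA is inactive.
No activator is available at the *jalD* promoter, so *jalD* is not transcribed.
So JalD is not produced.
Required activator JalD is absent, so *gixW* is not transcribed.
So GixW is not produced.
Co²⁺ is present, so OxaS is active.
MoO₄²⁻ is absent, so HolU is inactive.
No repressor is bound and OxaS is active, so *qilF* is transcribed.
So QilF is produced and active.
With repressor QilF bound, *gorD* is not transcribed.
So GorD is not produced.
With no repressor bound, *ulmA* is transcribed.
So UlmA is produced and active.
No repressor is bound and UlmA is active, so *zorY* is transcribed.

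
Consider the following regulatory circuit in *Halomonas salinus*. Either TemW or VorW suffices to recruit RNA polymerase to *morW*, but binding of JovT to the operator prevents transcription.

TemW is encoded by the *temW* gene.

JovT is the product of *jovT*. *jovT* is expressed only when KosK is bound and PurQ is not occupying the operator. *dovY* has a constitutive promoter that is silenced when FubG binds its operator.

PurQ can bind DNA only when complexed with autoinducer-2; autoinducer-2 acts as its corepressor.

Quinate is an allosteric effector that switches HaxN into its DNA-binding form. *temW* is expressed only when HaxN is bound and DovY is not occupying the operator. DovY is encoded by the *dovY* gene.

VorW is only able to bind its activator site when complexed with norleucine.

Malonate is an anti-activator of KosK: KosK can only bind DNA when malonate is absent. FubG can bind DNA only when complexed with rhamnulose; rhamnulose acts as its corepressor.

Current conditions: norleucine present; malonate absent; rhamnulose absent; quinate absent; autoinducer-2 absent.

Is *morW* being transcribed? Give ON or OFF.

OFF

Malonate is absent, so KosK is active.
Autoinducer-2 is absent, so PurQ is inactive.
No repressor is bound and KosK is active, so *jovT* is transcribed.
So JovT is produced and active.
Quinate is absent, so HaxN is inactive.
Rhamnulose is absent, so FubG is inactive.
With no repressor bound, *dovY* is transcribed.
So DovY is produced and active.
With repressor DovY bound, *temW* is not transcribed.
So TemW is not produced.
Norleucine is present, so VorW is active.
With repressor JovT bound, *morW* is not transcribed.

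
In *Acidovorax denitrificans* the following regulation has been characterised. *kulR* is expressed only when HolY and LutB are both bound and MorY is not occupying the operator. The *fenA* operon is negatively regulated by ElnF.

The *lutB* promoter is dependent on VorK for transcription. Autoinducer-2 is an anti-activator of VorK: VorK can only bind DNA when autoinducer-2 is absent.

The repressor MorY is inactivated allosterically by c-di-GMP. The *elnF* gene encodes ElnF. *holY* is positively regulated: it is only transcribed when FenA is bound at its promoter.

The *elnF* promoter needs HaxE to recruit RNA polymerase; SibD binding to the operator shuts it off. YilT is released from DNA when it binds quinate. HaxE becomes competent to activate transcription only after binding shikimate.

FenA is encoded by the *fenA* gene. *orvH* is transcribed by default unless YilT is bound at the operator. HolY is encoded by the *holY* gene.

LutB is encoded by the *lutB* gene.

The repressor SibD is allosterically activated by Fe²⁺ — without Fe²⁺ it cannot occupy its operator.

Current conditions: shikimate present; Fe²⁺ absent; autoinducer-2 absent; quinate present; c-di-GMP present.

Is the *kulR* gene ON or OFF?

OFF

Shikimate is present, so HaxE is active.
Fe²⁺ is absent, so SibD is inactive.
No repressor is bound and HaxE is active, so *elnF* is transcribed.
So ElnF is produced and active.
With repressor ElnF bound, *fenA* is not transcribed.
So FenA is not produced.
Required activator FenA is absent, so *holY* is not transcribed.
So HolY is not produced.
c-di-GMP is present, so MorY is inactive.
Autoinducer-2 is absent, so VorK is active.
No repressor is bound and VorK is active, so *lutB* is transcribed.
So LutB is produced and active.
Required activator HolY is absent, so *kulR* is not transcribed.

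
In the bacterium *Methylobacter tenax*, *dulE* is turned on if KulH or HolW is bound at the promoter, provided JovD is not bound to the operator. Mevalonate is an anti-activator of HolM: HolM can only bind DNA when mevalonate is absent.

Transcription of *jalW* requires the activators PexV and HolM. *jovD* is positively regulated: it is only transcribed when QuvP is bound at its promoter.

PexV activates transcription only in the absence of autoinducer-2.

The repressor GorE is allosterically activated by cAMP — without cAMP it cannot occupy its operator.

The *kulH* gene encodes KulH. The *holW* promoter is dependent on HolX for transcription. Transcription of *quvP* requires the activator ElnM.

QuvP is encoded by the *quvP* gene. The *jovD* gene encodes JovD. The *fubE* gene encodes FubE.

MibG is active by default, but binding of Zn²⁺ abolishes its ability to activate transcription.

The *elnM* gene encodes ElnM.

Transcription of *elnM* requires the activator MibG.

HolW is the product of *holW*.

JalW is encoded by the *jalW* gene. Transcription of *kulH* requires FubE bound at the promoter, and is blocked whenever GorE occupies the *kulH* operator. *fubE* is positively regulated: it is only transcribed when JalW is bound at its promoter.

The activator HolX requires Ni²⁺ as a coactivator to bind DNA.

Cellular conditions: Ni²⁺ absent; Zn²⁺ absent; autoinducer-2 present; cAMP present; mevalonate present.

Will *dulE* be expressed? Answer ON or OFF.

OFF

cAMP is present, so GorE is active.
Autoinducer-2 is present, so PexV is inactive.
Mevalonate is present, so HolM is inactive.
Required activator PexV is absent, so *jalW* is not transcribed.
So JalW is not produced.
Required activator JalW is absent, so *fubE* is not transcribed.
So FubE is not produced.
With repressor GorE bound, *kulH* is not transcribed.
So KulH is not produced.
Ni²⁺ is absent, so HolX is inactive.
Required activator HolX is absent, so *holW* is not transcribed.
So HolW is not produced.
Zn²⁺ is absent, so MibG is active.
No repressor is bound and MibG is active, so *elnM* is transcribed.
So ElnM is produced and active.
No repressor is bound and ElnM is active, so *quvP* is transcribed.
So QuvP is produced and active.
No repressor is bound and QuvP is active, so *jovD* is transcribed.
So JovD is produced and active.
With repressor JovD bound, *dulE* is not transcribed.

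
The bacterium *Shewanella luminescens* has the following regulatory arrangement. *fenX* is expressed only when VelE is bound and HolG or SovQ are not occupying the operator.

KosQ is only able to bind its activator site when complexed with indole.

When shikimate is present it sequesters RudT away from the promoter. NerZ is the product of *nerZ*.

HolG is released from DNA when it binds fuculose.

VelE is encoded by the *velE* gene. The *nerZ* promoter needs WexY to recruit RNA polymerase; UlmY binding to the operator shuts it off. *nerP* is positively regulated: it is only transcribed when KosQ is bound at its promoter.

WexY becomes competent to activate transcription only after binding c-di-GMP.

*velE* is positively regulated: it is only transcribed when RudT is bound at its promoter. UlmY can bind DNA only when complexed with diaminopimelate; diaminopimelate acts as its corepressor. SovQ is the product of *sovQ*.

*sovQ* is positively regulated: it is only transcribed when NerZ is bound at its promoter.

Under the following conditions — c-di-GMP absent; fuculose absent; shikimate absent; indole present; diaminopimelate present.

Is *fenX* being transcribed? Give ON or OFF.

Shikimate is absent, so RudT is active.
No repressor is bound and RudT is active, so *velE* is transcribed.
So VelE is produced and active.
Fuculose is absent, so HolG is active.
c-di-GMP is absent, so WexY is inactive.
Diaminopimelate is present, so UlmY is active.
With repressor UlmY bound, *nerZ* is not transcribed.
So NerZ is not produced.
Required activator NerZ is absent, so *sovQ* is not transcribed.
So SovQ is not produced.
With repressor HolG bound, *fenX* is not transcribed.

OFF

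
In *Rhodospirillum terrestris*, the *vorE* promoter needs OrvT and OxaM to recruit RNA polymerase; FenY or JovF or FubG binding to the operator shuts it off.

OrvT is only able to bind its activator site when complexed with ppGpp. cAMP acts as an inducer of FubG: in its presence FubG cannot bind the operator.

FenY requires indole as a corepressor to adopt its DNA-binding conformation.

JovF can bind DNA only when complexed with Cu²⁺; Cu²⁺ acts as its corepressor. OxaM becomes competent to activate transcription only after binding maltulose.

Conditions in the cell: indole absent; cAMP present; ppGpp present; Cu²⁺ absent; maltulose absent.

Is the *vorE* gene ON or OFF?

OFF

Indole is absent, so FenY is inactive.
Cu²⁺ is absent, so JovF is inactive.
ppGpp is present, so OrvT is active.
Maltulose is absent, so OxaM is inactive.
cAMP is present, so FubG is inactive.
Required activator OxaM is absent, so *vorE* is not transcribed.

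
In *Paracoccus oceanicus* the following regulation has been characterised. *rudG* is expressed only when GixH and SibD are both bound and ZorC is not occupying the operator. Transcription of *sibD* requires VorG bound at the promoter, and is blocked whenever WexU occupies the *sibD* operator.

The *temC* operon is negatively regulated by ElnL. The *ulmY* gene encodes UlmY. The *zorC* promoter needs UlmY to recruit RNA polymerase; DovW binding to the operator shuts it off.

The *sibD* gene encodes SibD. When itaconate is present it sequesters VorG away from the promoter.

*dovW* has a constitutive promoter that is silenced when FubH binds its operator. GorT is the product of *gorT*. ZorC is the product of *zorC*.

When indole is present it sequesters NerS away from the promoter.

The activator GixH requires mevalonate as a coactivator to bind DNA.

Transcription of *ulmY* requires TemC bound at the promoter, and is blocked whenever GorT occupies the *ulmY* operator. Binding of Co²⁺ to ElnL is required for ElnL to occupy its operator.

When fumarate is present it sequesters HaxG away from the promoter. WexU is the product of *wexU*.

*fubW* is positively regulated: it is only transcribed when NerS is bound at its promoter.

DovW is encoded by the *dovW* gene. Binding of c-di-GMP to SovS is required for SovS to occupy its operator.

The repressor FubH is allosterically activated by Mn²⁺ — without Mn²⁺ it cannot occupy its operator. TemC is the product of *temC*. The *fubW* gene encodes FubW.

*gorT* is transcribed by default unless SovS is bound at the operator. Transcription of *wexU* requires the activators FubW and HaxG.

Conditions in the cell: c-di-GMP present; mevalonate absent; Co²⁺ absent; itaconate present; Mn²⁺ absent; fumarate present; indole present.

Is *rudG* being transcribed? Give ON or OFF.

OFF

Mevalonate is absent, so GixH is inactive.
Indole is present, so NerS is inactive.
Required activator NerS is absent, so *fubW* is not transcribed.
So FubW is not produced.
Fumarate is present, so HaxG is inactive.
Required activator FubW is absent, so *wexU* is not transcribed.
So WexU is not produced.
Itaconate is present, so VorG is inactive.
Required activator VorG is absent, so *sibD* is not transcribed.
So SibD is not produced.
Co²⁺ is absent, so ElnL is inactive.
With no repressor bound, *temC* is transcribed.
So TemC is produced and active.
c-di-GMP is present, so SovS is active.
With repressor SovS bound, *gorT* is not transcribed.
So GorT is not produced.
No repressor is bound and TemC is active, so *ulmY* is transcribed.
So UlmY is produced and active.
Mn²⁺ is absent, so FubH is inactive.
With no repressor bound, *dovW* is transcribed.
So DovW is produced and active.
With repressor DovW bound, *zorC* is not transcribed.
So ZorC is not produced.
Required activator GixH is absent, so *rudG* is not transcribed.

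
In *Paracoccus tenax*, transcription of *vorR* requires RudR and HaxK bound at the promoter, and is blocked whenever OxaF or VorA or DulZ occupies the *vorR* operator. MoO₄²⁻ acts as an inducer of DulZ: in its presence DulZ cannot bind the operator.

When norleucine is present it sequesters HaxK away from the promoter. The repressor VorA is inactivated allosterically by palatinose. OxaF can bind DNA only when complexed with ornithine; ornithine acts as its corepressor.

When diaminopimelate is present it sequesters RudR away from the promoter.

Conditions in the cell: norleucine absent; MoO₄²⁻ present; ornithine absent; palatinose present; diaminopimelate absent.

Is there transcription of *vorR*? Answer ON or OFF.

Ornithine is absent, so OxaF is inactive.
Palatinose is present, so VorA is inactive.
Diaminopimelate is absent, so RudR is active.
MoO₄²⁻ is present, so DulZ is inactive.
Norleucine is absent, so HaxK is active.
No repressor is bound and RudR and HaxK are active, so *vorR* is transcribed.

ON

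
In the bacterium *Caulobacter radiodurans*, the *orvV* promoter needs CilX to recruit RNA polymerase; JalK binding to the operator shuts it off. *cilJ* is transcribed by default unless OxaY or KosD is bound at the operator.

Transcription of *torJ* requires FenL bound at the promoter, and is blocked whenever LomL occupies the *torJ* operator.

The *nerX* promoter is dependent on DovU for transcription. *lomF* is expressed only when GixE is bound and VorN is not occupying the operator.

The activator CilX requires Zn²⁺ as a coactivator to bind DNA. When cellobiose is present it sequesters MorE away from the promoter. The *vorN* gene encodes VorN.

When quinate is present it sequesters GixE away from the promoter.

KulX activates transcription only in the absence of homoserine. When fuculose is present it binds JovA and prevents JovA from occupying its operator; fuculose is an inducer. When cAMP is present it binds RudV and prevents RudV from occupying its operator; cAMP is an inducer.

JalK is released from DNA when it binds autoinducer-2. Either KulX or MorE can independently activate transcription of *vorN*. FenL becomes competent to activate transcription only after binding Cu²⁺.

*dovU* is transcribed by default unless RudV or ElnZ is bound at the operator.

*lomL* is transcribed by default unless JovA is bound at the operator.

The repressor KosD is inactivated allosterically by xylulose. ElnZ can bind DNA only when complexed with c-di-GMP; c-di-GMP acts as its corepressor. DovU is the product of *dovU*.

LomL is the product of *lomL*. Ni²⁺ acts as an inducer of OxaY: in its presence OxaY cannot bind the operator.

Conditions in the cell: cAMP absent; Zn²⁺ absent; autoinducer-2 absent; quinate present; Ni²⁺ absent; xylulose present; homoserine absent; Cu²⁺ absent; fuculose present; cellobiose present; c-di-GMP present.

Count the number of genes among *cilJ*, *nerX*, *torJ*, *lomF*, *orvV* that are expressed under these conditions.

0

Ni²⁺ is absent, so OxaY is active.
Xylulose is present, so KosD is inactive.
With repressor OxaY bound, *cilJ* is not transcribed.
→ *cilJ* is OFF.
cAMP is absent, so RudV is active.
c-di-GMP is present, so ElnZ is active.
With repressor RudV bound, *dovU* is not transcribed.
So DovU is not produced.
Required activator DovU is absent, so *nerX* is not transcribed.
→ *nerX* is OFF.
Cu²⁺ is absent, so FenL is inactive.
Fuculose is present, so JovA is inactive.
With no repressor bound, *lomL* is transcribed.
So LomL is produced and active.
With repressor LomL bound, *torJ* is not transcribed.
→ *torJ* is OFF.
Quinate is present, so GixE is inactive.
Homoserine is absent, so KulX is active.
Cellobiose is present, so MorE is inactive.
Activator KulX is present, so *vorN* is transcribed.
So VorN is produced and active.
With repressor VorN bound, *lomF* is not transcribed.
→ *lomF* is OFF.
Autoinducer-2 is absent, so JalK is active.
Zn²⁺ is absent, so CilX is inactive.
With repressor JalK bound, *orvV* is not transcribed.
→ *orvV* is OFF.
0 of the 5 genes are transcribed.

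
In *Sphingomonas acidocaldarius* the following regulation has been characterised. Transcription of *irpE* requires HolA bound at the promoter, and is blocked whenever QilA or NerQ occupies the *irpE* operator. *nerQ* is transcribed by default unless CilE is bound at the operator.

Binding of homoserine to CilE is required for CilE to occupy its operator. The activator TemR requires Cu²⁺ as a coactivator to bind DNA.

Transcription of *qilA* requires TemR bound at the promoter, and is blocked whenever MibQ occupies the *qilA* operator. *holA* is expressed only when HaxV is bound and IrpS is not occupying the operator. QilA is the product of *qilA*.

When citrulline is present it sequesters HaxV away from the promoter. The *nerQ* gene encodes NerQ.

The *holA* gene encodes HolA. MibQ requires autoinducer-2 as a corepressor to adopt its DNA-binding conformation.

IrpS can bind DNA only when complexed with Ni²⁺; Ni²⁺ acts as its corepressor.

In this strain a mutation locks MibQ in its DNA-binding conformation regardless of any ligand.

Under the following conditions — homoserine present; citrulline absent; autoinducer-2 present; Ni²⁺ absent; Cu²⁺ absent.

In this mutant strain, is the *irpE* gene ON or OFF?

Cu²⁺ is absent, so TemR is inactive.
MibQ is constitutively active in this strain.
With repressor MibQ bound, *qilA* is not transcribed.
So QilA is not produced.
Homoserine is present, so CilE is active.
With repressor CilE bound, *nerQ* is not transcribed.
So NerQ is not produced.
Citrulline is absent, so HaxV is active.
Ni²⁺ is absent, so IrpS is inactive.
No repressor is bound and HaxV is active, so *holA* is transcribed.
So HolA is produced and active.
No repressor is bound and HolA is active, so *irpE* is transcribed.

ON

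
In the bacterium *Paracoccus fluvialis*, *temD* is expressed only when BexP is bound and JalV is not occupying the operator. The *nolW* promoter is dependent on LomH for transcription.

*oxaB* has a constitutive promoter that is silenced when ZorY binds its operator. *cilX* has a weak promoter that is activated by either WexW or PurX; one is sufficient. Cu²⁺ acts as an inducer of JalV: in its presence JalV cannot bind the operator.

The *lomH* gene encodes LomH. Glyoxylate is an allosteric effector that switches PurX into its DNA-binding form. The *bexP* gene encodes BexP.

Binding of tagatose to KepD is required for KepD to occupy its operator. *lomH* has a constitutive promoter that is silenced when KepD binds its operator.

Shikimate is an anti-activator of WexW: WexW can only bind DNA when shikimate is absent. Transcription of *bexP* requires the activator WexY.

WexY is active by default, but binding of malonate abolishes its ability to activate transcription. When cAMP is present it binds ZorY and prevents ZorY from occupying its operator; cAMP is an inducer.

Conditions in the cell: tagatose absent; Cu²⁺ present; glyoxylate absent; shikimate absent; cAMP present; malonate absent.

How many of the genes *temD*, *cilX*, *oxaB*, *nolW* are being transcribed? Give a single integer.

4

Malonate is absent, so WexY is active.
No repressor is bound and WexY is active, so *bexP* is transcribed.
So BexP is produced and active.
Cu²⁺ is present, so JalV is inactive.
No repressor is bound and BexP is active, so *temD* is transcribed.
→ *temD* is ON.
Shikimate is absent, so WexW is active.
Glyoxylate is absent, so PurX is inactive.
Activator WexW is present, so *cilX* is transcribed.
→ *cilX* is ON.
cAMP is present, so ZorY is inactive.
With no repressor bound, *oxaB* is transcribed.
→ *oxaB* is ON.
Tagatose is absent, so KepD is inactive.
With no repressor bound, *lomH* is transcribed.
So LomH is produced and active.
No repressor is bound and LomH is active, so *nolW* is transcribed.
→ *nolW* is ON.
4 of the 4 genes are transcribed.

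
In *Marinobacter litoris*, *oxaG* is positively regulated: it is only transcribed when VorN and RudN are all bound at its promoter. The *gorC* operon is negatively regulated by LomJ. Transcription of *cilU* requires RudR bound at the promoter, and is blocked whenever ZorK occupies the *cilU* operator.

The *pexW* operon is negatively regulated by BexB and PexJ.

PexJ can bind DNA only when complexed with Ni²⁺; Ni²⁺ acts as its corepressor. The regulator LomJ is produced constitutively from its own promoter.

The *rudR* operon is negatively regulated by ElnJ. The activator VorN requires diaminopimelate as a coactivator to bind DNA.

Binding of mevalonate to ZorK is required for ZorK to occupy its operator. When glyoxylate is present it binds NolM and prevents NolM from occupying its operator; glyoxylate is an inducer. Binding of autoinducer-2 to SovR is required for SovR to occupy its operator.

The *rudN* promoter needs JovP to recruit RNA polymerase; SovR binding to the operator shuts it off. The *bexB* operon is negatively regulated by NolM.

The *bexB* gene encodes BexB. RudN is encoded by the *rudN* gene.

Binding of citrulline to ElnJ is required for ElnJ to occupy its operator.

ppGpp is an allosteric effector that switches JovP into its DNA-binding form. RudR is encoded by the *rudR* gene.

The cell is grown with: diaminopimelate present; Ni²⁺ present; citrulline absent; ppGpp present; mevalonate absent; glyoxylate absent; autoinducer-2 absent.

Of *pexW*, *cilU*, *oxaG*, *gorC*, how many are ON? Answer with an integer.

Glyoxylate is absent, so NolM is active.
With repressor NolM bound, *bexB* is not transcribed.
So BexB is not produced.
Ni²⁺ is present, so PexJ is active.
With repressor PexJ bound, *pexW* is not transcribed.
→ *pexW* is OFF.
Citrulline is absent, so ElnJ is inactive.
With no repressor bound, *rudR* is transcribed.
So RudR is produced and active.
Mevalonate is absent, so ZorK is inactive.
No repressor is bound and RudR is active, so *cilU* is transcribed.
→ *cilU* is ON.
Diaminopimelate is present, so VorN is active.
Autoinducer-2 is absent, so SovR is inactive.
ppGpp is present, so JovP is active.
No repressor is bound and JovP is active, so *rudN* is transcribed.
So RudN is produced and active.
No repressor is bound and VorN and RudN are active, so *oxaG* is transcribed.
→ *oxaG* is ON.
LomJ is produced constitutively and is active.
With repressor LomJ bound, *gorC* is not transcribed.
→ *gorC* is OFF.
2 of the 4 genes are transcribed.

2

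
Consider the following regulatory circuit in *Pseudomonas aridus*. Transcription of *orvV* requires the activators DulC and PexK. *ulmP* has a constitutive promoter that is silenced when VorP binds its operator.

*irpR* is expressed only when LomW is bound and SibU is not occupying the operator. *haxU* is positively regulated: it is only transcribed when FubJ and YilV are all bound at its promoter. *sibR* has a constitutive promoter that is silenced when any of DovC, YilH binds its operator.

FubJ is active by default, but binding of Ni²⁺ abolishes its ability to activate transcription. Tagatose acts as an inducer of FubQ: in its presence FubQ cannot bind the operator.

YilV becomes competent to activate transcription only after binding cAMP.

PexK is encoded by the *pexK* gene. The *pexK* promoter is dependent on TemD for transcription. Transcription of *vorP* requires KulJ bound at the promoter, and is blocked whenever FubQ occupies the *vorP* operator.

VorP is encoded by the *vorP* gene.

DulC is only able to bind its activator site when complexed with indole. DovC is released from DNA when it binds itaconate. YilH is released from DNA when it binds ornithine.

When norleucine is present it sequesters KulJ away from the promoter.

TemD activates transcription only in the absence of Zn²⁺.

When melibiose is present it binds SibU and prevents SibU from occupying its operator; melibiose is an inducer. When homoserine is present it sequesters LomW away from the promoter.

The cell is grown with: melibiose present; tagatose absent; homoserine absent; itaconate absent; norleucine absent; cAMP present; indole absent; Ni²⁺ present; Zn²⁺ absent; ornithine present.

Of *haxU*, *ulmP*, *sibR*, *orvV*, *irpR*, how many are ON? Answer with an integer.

2

Ni²⁺ is present, so FubJ is inactive.
cAMP is present, so YilV is active.
Required activator FubJ is absent, so *haxU* is not transcribed.
→ *haxU* is OFF.
Tagatose is absent, so FubQ is active.
Norleucine is absent, so KulJ is active.
With repressor FubQ bound, *vorP* is not transcribed.
So VorP is not produced.
With no repressor bound, *ulmP* is transcribed.
→ *ulmP* is ON.
Itaconate is absent, so DovC is active.
Ornithine is present, so YilH is inactive.
With repressor DovC bound, *sibR* is not transcribed.
→ *sibR* is OFF.
Indole is absent, so DulC is inactive.
Zn²⁺ is absent, so TemD is active.
No repressor is bound and TemD is active, so *pexK* is transcribed.
So PexK is produced and active.
Required activator DulC is absent, so *orvV* is not transcribed.
→ *orvV* is OFF.
Homoserine is absent, so LomW is active.
Melibiose is present, so SibU is inactive.
No repressor is bound and LomW is active, so *irpR* is transcribed.
→ *irpR* is ON.
2 of the 5 genes are transcribed.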